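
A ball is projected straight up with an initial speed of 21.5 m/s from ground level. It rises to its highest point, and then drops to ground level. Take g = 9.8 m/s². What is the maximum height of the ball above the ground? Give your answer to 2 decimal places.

23.58 m

Phase 1 (rising): v₀ = 21.5 m/s, a = -9.8 m/s².
v = v₀ + at → t = (0 − 21.5) / -9.8 = 2.19 s
v² = v₀² + 2aΔx → Δx = (0² − 21.5²)/(2·-9.8) = 23.6 m
Maximum height = 23.6 m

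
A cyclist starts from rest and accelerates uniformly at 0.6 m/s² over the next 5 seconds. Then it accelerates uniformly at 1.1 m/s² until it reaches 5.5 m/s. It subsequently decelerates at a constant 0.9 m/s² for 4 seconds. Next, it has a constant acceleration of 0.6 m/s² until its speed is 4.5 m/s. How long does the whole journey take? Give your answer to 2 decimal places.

15.61 s

Phase 1 (accelerating): v₀ = 0 m/s, a = 0.6 m/s².
v = v₀ + at = 0 + (0.6)(5) = 3.00 m/s
Δx = v₀t + ½at² = 0·5 + 0.5·0.6·5² = 7.50 m

Phase 2 (accelerating): v₀ = 3.00 m/s, a = 1.1 m/s².
v = v₀ + at → t = (5.5 − 3.00) / 1.1 = 2.27 s
v² = v₀² + 2aΔx → Δx = (5.5² − 3.00²)/(2·1.1) = 9.66 m

Phase 3 (decelerating): v₀ = 5.50 m/s, a = -0.9 m/s².
v = v₀ + at = 5.50 + (-0.9)(4) = 1.90 m/s
Δx = v₀t + ½at² = 5.50·4 + 0.5·-0.9·4² = 14.8 m

Phase 4 (accelerating): v₀ = 1.90 m/s, a = 0.6 m/s².
v = v₀ + at → t = (4.5 − 1.90) / 0.6 = 4.33 s
v² = v₀² + 2aΔx → Δx = (4.5² − 1.90²)/(2·0.6) = 13.9 m
Total time = 5.00 + 2.27 + 4.00 + 4.33 = 15.6 s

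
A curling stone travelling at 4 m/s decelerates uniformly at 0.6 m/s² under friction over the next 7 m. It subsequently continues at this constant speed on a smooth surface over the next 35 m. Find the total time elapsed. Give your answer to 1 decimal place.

Phase 1 (decelerating): v₀ = 4.00 m/s, a = -0.6 m/s².
v² = v₀² + 2aΔx = 4.00² + 2·-0.6·7 = 7.60 → v = 2.76 m/s
t = (v − v₀)/a = (2.76 − 4.00)/-0.6 = 2.07 s

Phase 2 (constant speed): v₀ = 2.76 m/s, a = 0 m/s².
Constant speed: t = d/v = 35/2.76 = 12.7 s
Total time = 2.07 + 12.7 = 14.8 s

14.8 s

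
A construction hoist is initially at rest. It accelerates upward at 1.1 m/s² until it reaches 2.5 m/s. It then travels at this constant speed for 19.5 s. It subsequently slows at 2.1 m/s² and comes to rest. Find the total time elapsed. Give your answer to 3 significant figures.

Phase 1 (accelerating): v₀ = 0 m/s, a = 1.1 m/s².
v = v₀ + at → t = (2.5 − 0) / 1.1 = 2.27 s
v² = v₀² + 2aΔx → Δx = (2.5² − 0²)/(2·1.1) = 2.84 m

Phase 2 (constant speed): v₀ = 2.50 m/s, a = 0 m/s².
v = v₀ + at = 2.50 + (0)(19.5) = 2.50 m/s
Δx = v₀t + ½at² = 2.50·19.5 + 0.5·0·19.5² = 48.8 m

Phase 3 (decelerating): v₀ = 2.50 m/s, a = -2.1 m/s².
v = v₀ + at → t = (0 − 2.50) / -2.1 = 1.19 s
v² = v₀² + 2aΔx → Δx = (0² − 2.50²)/(2·-2.1) = 1.49 m
Total time = 2.27 + 19.5 + 1.19 = 23.0 s

23.0 s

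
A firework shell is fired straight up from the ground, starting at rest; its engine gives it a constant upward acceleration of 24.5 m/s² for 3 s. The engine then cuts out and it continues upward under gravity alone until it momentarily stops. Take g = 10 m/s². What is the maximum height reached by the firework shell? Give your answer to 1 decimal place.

Phase 1 (powered ascent): v₀ = 0 m/s, a = 24.5 m/s².
v = v₀ + at = 0 + (24.5)(3) = 73.5 m/s
Δx = v₀t + ½at² = 0·3 + 0.5·24.5·3² = 110 m

Phase 2 (coasting upward): v₀ = 73.5 m/s, a = -10 m/s².
v = v₀ + at → t = (0 − 73.5) / -10 = 7.35 s
v² = v₀² + 2aΔx → Δx = (0² − 73.5²)/(2·-10) = 270 m
Maximum height = 110 + 270 = 380 m

380.4 m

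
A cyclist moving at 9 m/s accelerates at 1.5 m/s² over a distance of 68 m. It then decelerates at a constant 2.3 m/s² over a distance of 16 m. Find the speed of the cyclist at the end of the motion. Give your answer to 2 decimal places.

14.54 m/s

Phase 1 (accelerating): v₀ = 9.00 m/s, a = 1.5 m/s².
v² = v₀² + 2aΔx = 9.00² + 2·1.5·68 = 285 → v = 16.9 m/s
t = (v − v₀)/a = (16.9 − 9.00)/1.5 = 5.25 s

Phase 2 (decelerating): v₀ = 16.9 m/s, a = -2.3 m/s².
v² = v₀² + 2aΔx = 16.9² + 2·-2.3·16 = 211 → v = 14.5 m/s
t = (v − v₀)/a = (14.5 − 16.9)/-2.3 = 1.02 s
Final speed = 14.5 m/s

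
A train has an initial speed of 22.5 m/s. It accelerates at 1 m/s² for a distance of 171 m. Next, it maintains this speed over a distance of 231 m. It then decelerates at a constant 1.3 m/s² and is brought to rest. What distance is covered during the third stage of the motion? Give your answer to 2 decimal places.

Phase 1 (accelerating): v₀ = 22.5 m/s, a = 1 m/s².
v² = v₀² + 2aΔx = 22.5² + 2·1·171 = 848 → v = 29.1 m/s
t = (v − v₀)/a = (29.1 − 22.5)/1 = 6.62 s

Phase 2 (constant speed): v₀ = 29.1 m/s, a = 0 m/s².
Constant speed: t = d/v = 231/29.1 = 7.93 s

Phase 3 (decelerating): v₀ = 29.1 m/s, a = -1.3 m/s².
v = v₀ + at → t = (0 − 29.1) / -1.3 = 22.4 s
v² = v₀² + 2aΔx → Δx = (0² − 29.1²)/(2·-1.3) = 326 m
Distance in phase 3 = 326 m

326.25 m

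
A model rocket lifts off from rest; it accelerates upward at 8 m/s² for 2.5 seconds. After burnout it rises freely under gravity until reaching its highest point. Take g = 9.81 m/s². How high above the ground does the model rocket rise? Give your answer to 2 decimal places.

45.39 m

Phase 1 (powered ascent): v₀ = 0 m/s, a = 8 m/s².
v = v₀ + at = 0 + (8)(2.5) = 20.0 m/s
Δx = v₀t + ½at² = 0·2.5 + 0.5·8·2.5² = 25.0 m

Phase 2 (coasting upward): v₀ = 20.0 m/s, a = -9.81 m/s².
v = v₀ + at → t = (0 − 20.0) / -9.81 = 2.04 s
v² = v₀² + 2aΔx → Δx = (0² − 20.0²)/(2·-9.81) = 20.4 m
Maximum height = 25.0 + 20.4 = 45.4 m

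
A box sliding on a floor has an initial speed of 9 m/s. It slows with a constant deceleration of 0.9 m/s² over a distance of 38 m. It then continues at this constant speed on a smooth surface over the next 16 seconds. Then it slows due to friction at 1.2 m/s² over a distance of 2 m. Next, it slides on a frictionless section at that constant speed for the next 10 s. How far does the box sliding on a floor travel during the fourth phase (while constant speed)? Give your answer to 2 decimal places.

27.93 m

Phase 1 (decelerating): v₀ = 9.00 m/s, a = -0.9 m/s².
v² = v₀² + 2aΔx = 9.00² + 2·-0.9·38 = 12.6 → v = 3.55 m/s
t = (v − v₀)/a = (3.55 − 9.00)/-0.9 = 6.06 s

Phase 2 (constant speed): v₀ = 3.55 m/s, a = 0 m/s².
v = v₀ + at = 3.55 + (0)(16) = 3.55 m/s
Δx = v₀t + ½at² = 3.55·16 + 0.5·0·16² = 56.8 m

Phase 3 (decelerating): v₀ = 3.55 m/s, a = -1.2 m/s².
v² = v₀² + 2aΔx = 3.55² + 2·-1.2·2 = 7.80 → v = 2.79 m/s
t = (v − v₀)/a = (2.79 − 3.55)/-1.2 = 0.631 s

Phase 4 (constant speed): v₀ = 2.79 m/s, a = 0 m/s².
v = v₀ + at = 2.79 + (0)(10) = 2.79 m/s
Δx = v₀t + ½at² = 2.79·10 + 0.5·0·10² = 27.9 m
Distance in phase 4 = 27.9 m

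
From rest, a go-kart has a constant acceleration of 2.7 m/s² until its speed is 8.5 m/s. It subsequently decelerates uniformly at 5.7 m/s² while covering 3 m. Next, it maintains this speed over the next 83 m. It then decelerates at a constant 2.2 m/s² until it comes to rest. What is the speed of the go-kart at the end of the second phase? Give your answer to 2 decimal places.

6.17 m/s

Phase 1 (accelerating): v₀ = 0 m/s, a = 2.7 m/s².
v = v₀ + at → t = (8.5 − 0) / 2.7 = 3.15 s
v² = v₀² + 2aΔx → Δx = (8.5² − 0²)/(2·2.7) = 13.4 m

Phase 2 (decelerating): v₀ = 8.50 m/s, a = -5.7 m/s².
v² = v₀² + 2aΔx = 8.50² + 2·-5.7·3 = 38.0 → v = 6.17 m/s
t = (v − v₀)/a = (6.17 − 8.50)/-5.7 = 0.409 s
Speed at end of phase 2 = 6.17 m/s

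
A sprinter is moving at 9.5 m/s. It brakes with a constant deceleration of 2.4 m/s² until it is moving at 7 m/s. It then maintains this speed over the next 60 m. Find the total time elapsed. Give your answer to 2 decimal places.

9.61 s

Phase 1 (decelerating): v₀ = 9.50 m/s, a = -2.4 m/s².
v = v₀ + at → t = (7 − 9.50) / -2.4 = 1.04 s
v² = v₀² + 2aΔx → Δx = (7² − 9.50²)/(2·-2.4) = 8.59 m

Phase 2 (constant speed): v₀ = 7.00 m/s, a = 0 m/s².
Constant speed: t = d/v = 60/7.00 = 8.57 s
Total time = 1.04 + 8.57 = 9.61 s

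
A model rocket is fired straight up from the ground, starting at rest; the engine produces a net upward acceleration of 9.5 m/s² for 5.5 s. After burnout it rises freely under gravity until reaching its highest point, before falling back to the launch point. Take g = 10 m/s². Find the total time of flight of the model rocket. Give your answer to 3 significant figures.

Phase 1 (powered ascent): v₀ = 0 m/s, a = 9.5 m/s².
v = v₀ + at = 0 + (9.5)(5.5) = 52.2 m/s
Δx = v₀t + ½at² = 0·5.5 + 0.5·9.5·5.5² = 144 m

Phase 2 (coasting upward): v₀ = 52.2 m/s, a = -10 m/s².
v = v₀ + at → t = (0 − 52.2) / -10 = 5.22 s
v² = v₀² + 2aΔx → Δx = (0² − 52.2²)/(2·-10) = 137 m

Phase 3 (free fall): v₀ = 0 m/s, a = -10 m/s².
Falls 280 m from rest: t = √(2·280/10) = 7.49 s; v = g·t = 74.9 m/s.
Total time = 5.50 + 5.22 + 7.49 = 18.2 s

18.2 s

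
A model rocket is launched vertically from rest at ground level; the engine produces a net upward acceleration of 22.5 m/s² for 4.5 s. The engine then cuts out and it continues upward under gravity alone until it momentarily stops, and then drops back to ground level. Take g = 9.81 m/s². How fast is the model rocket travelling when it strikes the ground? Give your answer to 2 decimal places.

Phase 1 (powered ascent): v₀ = 0 m/s, a = 22.5 m/s².
v = v₀ + at = 0 + (22.5)(4.5) = 101 m/s
Δx = v₀t + ½at² = 0·4.5 + 0.5·22.5·4.5² = 228 m

Phase 2 (coasting upward): v₀ = 101 m/s, a = -9.81 m/s².
v = v₀ + at → t = (0 − 101) / -9.81 = 10.3 s
v² = v₀² + 2aΔx → Δx = (0² − 101²)/(2·-9.81) = 523 m

Phase 3 (free fall): v₀ = 0 m/s, a = -9.81 m/s².
Falls 750 m from rest: t = √(2·750/9.81) = 12.4 s; v = g·t = 121 m/s.
Impact speed = 121 m/s

121.33 m/s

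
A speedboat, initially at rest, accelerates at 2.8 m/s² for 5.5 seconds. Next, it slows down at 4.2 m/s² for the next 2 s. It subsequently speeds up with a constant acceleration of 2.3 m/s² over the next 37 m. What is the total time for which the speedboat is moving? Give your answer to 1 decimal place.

Phase 1 (accelerating): v₀ = 0 m/s, a = 2.8 m/s².
v = v₀ + at = 0 + (2.8)(5.5) = 15.4 m/s
Δx = v₀t + ½at² = 0·5.5 + 0.5·2.8·5.5² = 42.3 m

Phase 2 (decelerating): v₀ = 15.4 m/s, a = -4.2 m/s².
v = v₀ + at = 15.4 + (-4.2)(2) = 7.00 m/s
Δx = v₀t + ½at² = 15.4·2 + 0.5·-4.2·2² = 22.4 m

Phase 3 (accelerating): v₀ = 7.00 m/s, a = 2.3 m/s².
v² = v₀² + 2aΔx = 7.00² + 2·2.3·37 = 219 → v = 14.8 m/s
t = (v − v₀)/a = (14.8 − 7.00)/2.3 = 3.39 s
Total time = 5.50 + 2.00 + 3.39 = 10.9 s

10.9 s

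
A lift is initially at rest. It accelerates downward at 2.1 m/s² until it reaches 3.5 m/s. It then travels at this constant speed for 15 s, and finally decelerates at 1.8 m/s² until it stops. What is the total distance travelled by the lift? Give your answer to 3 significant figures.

Phase 1 (accelerating): v₀ = 0 m/s, a = 2.1 m/s².
v = v₀ + at → t = (3.5 − 0) / 2.1 = 1.67 s
v² = v₀² + 2aΔx → Δx = (3.5² − 0²)/(2·2.1) = 2.92 m

Phase 2 (constant speed): v₀ = 3.50 m/s, a = 0 m/s².
v = v₀ + at = 3.50 + (0)(15) = 3.50 m/s
Δx = v₀t + ½at² = 3.50·15 + 0.5·0·15² = 52.5 m

Phase 3 (decelerating): v₀ = 3.50 m/s, a = -1.8 m/s².
v = v₀ + at → t = (0 − 3.50) / -1.8 = 1.94 s
v² = v₀² + 2aΔx → Δx = (0² − 3.50²)/(2·-1.8) = 3.40 m
Total distance = 2.92 + 52.5 + 3.40 = 58.8 m

58.8 m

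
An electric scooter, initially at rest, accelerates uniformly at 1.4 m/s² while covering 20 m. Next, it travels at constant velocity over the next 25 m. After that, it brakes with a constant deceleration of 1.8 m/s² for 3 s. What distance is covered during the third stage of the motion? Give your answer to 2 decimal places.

Phase 1 (accelerating): v₀ = 0 m/s, a = 1.4 m/s².
v² = v₀² + 2aΔx = 0² + 2·1.4·20 = 56.0 → v = 7.48 m/s
t = (v − v₀)/a = (7.48 − 0)/1.4 = 5.35 s

Phase 2 (constant speed): v₀ = 7.48 m/s, a = 0 m/s².
Constant speed: t = d/v = 25/7.48 = 3.34 s

Phase 3 (decelerating): v₀ = 7.48 m/s, a = -1.8 m/s².
v = v₀ + at = 7.48 + (-1.8)(3) = 2.08 m/s
Δx = v₀t + ½at² = 7.48·3 + 0.5·-1.8·3² = 14.3 m
Distance in phase 3 = 14.3 m

14.35 m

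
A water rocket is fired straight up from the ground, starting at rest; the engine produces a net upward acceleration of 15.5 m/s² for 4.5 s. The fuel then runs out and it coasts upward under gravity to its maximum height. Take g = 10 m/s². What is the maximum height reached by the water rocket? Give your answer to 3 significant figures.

400 m

Phase 1 (powered ascent): v₀ = 0 m/s, a = 15.5 m/s².
v = v₀ + at = 0 + (15.5)(4.5) = 69.8 m/s
Δx = v₀t + ½at² = 0·4.5 + 0.5·15.5·4.5² = 157 m

Phase 2 (coasting upward): v₀ = 69.8 m/s, a = -10 m/s².
v = v₀ + at → t = (0 − 69.8) / -10 = 6.97 s
v² = v₀² + 2aΔx → Δx = (0² − 69.8²)/(2·-10) = 243 m
Maximum height = 157 + 243 = 400 m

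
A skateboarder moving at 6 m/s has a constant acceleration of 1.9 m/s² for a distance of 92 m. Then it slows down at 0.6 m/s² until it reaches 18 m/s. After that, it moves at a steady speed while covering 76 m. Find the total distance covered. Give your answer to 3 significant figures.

Phase 1 (accelerating): v₀ = 6.00 m/s, a = 1.9 m/s².
v² = v₀² + 2aΔx = 6.00² + 2·1.9·92 = 386 → v = 19.6 m/s
t = (v − v₀)/a = (19.6 − 6.00)/1.9 = 7.18 s

Phase 2 (decelerating): v₀ = 19.6 m/s, a = -0.6 m/s².
v = v₀ + at → t = (18 − 19.6) / -0.6 = 2.73 s
v² = v₀² + 2aΔx → Δx = (18² − 19.6²)/(2·-0.6) = 51.3 m

Phase 3 (constant speed): v₀ = 18.0 m/s, a = 0 m/s².
Constant speed: t = d/v = 76/18.0 = 4.22 s
Total distance = 92.0 + 51.3 + 76.0 = 219 m

219 m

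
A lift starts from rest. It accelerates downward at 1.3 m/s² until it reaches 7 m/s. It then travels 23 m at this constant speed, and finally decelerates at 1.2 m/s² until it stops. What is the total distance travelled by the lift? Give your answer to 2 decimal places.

Phase 1 (accelerating): v₀ = 0 m/s, a = 1.3 m/s².
v = v₀ + at → t = (7 − 0) / 1.3 = 5.38 s
v² = v₀² + 2aΔx → Δx = (7² − 0²)/(2·1.3) = 18.8 m

Phase 2 (constant speed): v₀ = 7.00 m/s, a = 0 m/s².
Constant speed: t = d/v = 23/7.00 = 3.29 s

Phase 3 (decelerating): v₀ = 7.00 m/s, a = -1.2 m/s².
v = v₀ + at → t = (0 − 7.00) / -1.2 = 5.83 s
v² = v₀² + 2aΔx → Δx = (0² − 7.00²)/(2·-1.2) = 20.4 m
Total distance = 18.8 + 23.0 + 20.4 = 62.3 m

62.26 m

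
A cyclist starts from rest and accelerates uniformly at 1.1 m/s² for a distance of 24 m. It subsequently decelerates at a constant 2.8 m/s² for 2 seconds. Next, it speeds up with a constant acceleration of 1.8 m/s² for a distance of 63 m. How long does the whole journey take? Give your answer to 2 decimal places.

16.10 s

Phase 1 (accelerating): v₀ = 0 m/s, a = 1.1 m/s².
v² = v₀² + 2aΔx = 0² + 2·1.1·24 = 52.8 → v = 7.27 m/s
t = (v − v₀)/a = (7.27 − 0)/1.1 = 6.61 s

Phase 2 (decelerating): v₀ = 7.27 m/s, a = -2.8 m/s².
v = v₀ + at = 7.27 + (-2.8)(2) = 1.67 m/s
Δx = v₀t + ½at² = 7.27·2 + 0.5·-2.8·2² = 8.93 m

Phase 3 (accelerating): v₀ = 1.67 m/s, a = 1.8 m/s².
v² = v₀² + 2aΔx = 1.67² + 2·1.8·63 = 230 → v = 15.2 m/s
t = (v − v₀)/a = (15.2 − 1.67)/1.8 = 7.49 s
Total time = 6.61 + 2.00 + 7.49 = 16.1 s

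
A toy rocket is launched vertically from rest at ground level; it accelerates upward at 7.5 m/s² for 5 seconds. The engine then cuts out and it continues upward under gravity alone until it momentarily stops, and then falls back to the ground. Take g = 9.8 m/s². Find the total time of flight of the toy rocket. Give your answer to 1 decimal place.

Phase 1 (powered ascent): v₀ = 0 m/s, a = 7.5 m/s².
v = v₀ + at = 0 + (7.5)(5) = 37.5 m/s
Δx = v₀t + ½at² = 0·5 + 0.5·7.5·5² = 93.8 m

Phase 2 (coasting upward): v₀ = 37.5 m/s, a = -9.8 m/s².
v = v₀ + at → t = (0 − 37.5) / -9.8 = 3.83 s
v² = v₀² + 2aΔx → Δx = (0² − 37.5²)/(2·-9.8) = 71.7 m

Phase 3 (free fall): v₀ = 0 m/s, a = -9.8 m/s².
Falls 165 m from rest: t = √(2·165/9.8) = 5.81 s; v = g·t = 57.0 m/s.
Total time = 5.00 + 3.83 + 5.81 = 14.6 s

14.6 s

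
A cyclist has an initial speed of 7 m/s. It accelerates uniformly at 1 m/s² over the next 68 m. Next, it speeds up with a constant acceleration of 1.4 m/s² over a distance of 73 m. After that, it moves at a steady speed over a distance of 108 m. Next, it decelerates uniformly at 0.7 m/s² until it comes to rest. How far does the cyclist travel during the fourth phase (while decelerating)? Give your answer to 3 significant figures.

278 m

Phase 1 (accelerating): v₀ = 7.00 m/s, a = 1 m/s².
v² = v₀² + 2aΔx = 7.00² + 2·1·68 = 185 → v = 13.6 m/s
t = (v − v₀)/a = (13.6 − 7.00)/1 = 6.60 s

Phase 2 (accelerating): v₀ = 13.6 m/s, a = 1.4 m/s².
v² = v₀² + 2aΔx = 13.6² + 2·1.4·73 = 389 → v = 19.7 m/s
t = (v − v₀)/a = (19.7 − 13.6)/1.4 = 4.38 s

Phase 3 (constant speed): v₀ = 19.7 m/s, a = 0 m/s².
Constant speed: t = d/v = 108/19.7 = 5.47 s

Phase 4 (decelerating): v₀ = 19.7 m/s, a = -0.7 m/s².
v = v₀ + at → t = (0 − 19.7) / -0.7 = 28.2 s
v² = v₀² + 2aΔx → Δx = (0² − 19.7²)/(2·-0.7) = 278 m
Distance in phase 4 = 278 m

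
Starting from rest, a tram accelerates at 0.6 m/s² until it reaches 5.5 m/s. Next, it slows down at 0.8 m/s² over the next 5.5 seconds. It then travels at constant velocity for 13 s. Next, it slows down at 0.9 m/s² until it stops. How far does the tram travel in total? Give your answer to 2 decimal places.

Phase 1 (accelerating): v₀ = 0 m/s, a = 0.6 m/s².
v = v₀ + at → t = (5.5 − 0) / 0.6 = 9.17 s
v² = v₀² + 2aΔx → Δx = (5.5² − 0²)/(2·0.6) = 25.2 m

Phase 2 (decelerating): v₀ = 5.50 m/s, a = -0.8 m/s².
v = v₀ + at = 5.50 + (-0.8)(5.5) = 1.10 m/s
Δx = v₀t + ½at² = 5.50·5.5 + 0.5·-0.8·5.5² = 18.1 m

Phase 3 (constant speed): v₀ = 1.10 m/s, a = 0 m/s².
v = v₀ + at = 1.10 + (0)(13) = 1.10 m/s
Δx = v₀t + ½at² = 1.10·13 + 0.5·0·13² = 14.3 m

Phase 4 (decelerating): v₀ = 1.10 m/s, a = -0.9 m/s².
v = v₀ + at → t = (0 − 1.10) / -0.9 = 1.22 s
v² = v₀² + 2aΔx → Δx = (0² − 1.10²)/(2·-0.9) = 0.672 m
Total distance = 25.2 + 18.1 + 14.3 + 0.672 = 58.3 m

58.33 m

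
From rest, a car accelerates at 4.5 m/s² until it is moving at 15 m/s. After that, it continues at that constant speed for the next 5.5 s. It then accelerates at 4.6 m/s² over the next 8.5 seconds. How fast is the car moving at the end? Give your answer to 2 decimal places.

Phase 1 (accelerating): v₀ = 0 m/s, a = 4.5 m/s².
v = v₀ + at → t = (15 − 0) / 4.5 = 3.33 s
v² = v₀² + 2aΔx → Δx = (15² − 0²)/(2·4.5) = 25.0 m

Phase 2 (constant speed): v₀ = 15.0 m/s, a = 0 m/s².
v = v₀ + at = 15.0 + (0)(5.5) = 15.0 m/s
Δx = v₀t + ½at² = 15.0·5.5 + 0.5·0·5.5² = 82.5 m

Phase 3 (accelerating): v₀ = 15.0 m/s, a = 4.6 m/s².
v = v₀ + at = 15.0 + (4.6)(8.5) = 54.1 m/s
Δx = v₀t + ½at² = 15.0·8.5 + 0.5·4.6·8.5² = 294 m
Final speed = 54.1 m/s

54.10 m/s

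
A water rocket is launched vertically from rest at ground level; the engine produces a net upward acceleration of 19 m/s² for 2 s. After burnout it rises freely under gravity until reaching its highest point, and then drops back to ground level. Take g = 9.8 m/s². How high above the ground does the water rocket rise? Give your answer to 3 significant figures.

112 m

Phase 1 (powered ascent): v₀ = 0 m/s, a = 19 m/s².
v = v₀ + at = 0 + (19)(2) = 38.0 m/s
Δx = v₀t + ½at² = 0·2 + 0.5·19·2² = 38.0 m

Phase 2 (coasting upward): v₀ = 38.0 m/s, a = -9.8 m/s².
v = v₀ + at → t = (0 − 38.0) / -9.8 = 3.88 s
v² = v₀² + 2aΔx → Δx = (0² − 38.0²)/(2·-9.8) = 73.7 m
Maximum height = 38.0 + 73.7 = 112 m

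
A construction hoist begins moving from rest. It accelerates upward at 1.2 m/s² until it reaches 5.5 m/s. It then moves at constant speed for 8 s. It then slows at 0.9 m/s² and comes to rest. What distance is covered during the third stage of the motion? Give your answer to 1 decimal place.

Phase 1 (accelerating): v₀ = 0 m/s, a = 1.2 m/s².
v = v₀ + at → t = (5.5 − 0) / 1.2 = 4.58 s
v² = v₀² + 2aΔx → Δx = (5.5² − 0²)/(2·1.2) = 12.6 m

Phase 2 (constant speed): v₀ = 5.50 m/s, a = 0 m/s².
v = v₀ + at = 5.50 + (0)(8) = 5.50 m/s
Δx = v₀t + ½at² = 5.50·8 + 0.5·0·8² = 44.0 m

Phase 3 (decelerating): v₀ = 5.50 m/s, a = -0.9 m/s².
v = v₀ + at → t = (0 − 5.50) / -0.9 = 6.11 s
v² = v₀² + 2aΔx → Δx = (0² − 5.50²)/(2·-0.9) = 16.8 m
Distance in phase 3 = 16.8 m

16.8 m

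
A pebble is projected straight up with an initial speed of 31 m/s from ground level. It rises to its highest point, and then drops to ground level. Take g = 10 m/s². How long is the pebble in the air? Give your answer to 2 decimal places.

6.20 s

Phase 1 (rising): v₀ = 31.0 m/s, a = -10 m/s².
v = v₀ + at → t = (0 − 31.0) / -10 = 3.10 s
v² = v₀² + 2aΔx → Δx = (0² − 31.0²)/(2·-10) = 48.0 m

Phase 2 (falling): v₀ = 0 m/s, a = -10 m/s².
Falls 48.0 m from rest: t = √(2·48.0/10) = 3.10 s; v = g·t = 31.0 m/s.
Total time = 3.10 + 3.10 = 6.20 s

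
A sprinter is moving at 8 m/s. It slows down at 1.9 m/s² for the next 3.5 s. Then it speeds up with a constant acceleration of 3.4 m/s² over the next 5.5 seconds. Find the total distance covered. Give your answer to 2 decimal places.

Phase 1 (decelerating): v₀ = 8.00 m/s, a = -1.9 m/s².
v = v₀ + at = 8.00 + (-1.9)(3.5) = 1.35 m/s
Δx = v₀t + ½at² = 8.00·3.5 + 0.5·-1.9·3.5² = 16.4 m

Phase 2 (accelerating): v₀ = 1.35 m/s, a = 3.4 m/s².
v = v₀ + at = 1.35 + (3.4)(5.5) = 20.1 m/s
Δx = v₀t + ½at² = 1.35·5.5 + 0.5·3.4·5.5² = 58.9 m
Total distance = 16.4 + 58.9 = 75.2 m

75.21 m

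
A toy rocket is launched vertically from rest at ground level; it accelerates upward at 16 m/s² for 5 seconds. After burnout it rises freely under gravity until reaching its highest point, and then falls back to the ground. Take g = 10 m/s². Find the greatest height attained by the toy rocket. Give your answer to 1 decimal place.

Phase 1 (powered ascent): v₀ = 0 m/s, a = 16 m/s².
v = v₀ + at = 0 + (16)(5) = 80.0 m/s
Δx = v₀t + ½at² = 0·5 + 0.5·16·5² = 200 m

Phase 2 (coasting upward): v₀ = 80.0 m/s, a = -10 m/s².
v = v₀ + at → t = (0 − 80.0) / -10 = 8.00 s
v² = v₀² + 2aΔx → Δx = (0² − 80.0²)/(2·-10) = 320 m
Maximum height = 200 + 320 = 520 m

520.0 m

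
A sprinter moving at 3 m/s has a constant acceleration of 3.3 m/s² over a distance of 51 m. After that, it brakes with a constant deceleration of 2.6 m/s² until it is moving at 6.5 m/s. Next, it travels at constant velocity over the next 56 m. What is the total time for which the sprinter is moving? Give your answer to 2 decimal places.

17.99 s

Phase 1 (accelerating): v₀ = 3.00 m/s, a = 3.3 m/s².
v² = v₀² + 2aΔx = 3.00² + 2·3.3·51 = 346 → v = 18.6 m/s
t = (v − v₀)/a = (18.6 − 3.00)/3.3 = 4.72 s

Phase 2 (decelerating): v₀ = 18.6 m/s, a = -2.6 m/s².
v = v₀ + at → t = (6.5 − 18.6) / -2.6 = 4.65 s
v² = v₀² + 2aΔx → Δx = (6.5² − 18.6²)/(2·-2.6) = 58.3 m

Phase 3 (constant speed): v₀ = 6.50 m/s, a = 0 m/s².
Constant speed: t = d/v = 56/6.50 = 8.62 s
Total time = 4.72 + 4.65 + 8.62 = 18.0 s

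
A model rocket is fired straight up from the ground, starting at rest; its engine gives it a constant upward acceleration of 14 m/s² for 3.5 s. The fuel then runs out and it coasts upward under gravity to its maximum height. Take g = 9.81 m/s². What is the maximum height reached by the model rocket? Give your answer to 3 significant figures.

208 m

Phase 1 (powered ascent): v₀ = 0 m/s, a = 14 m/s².
v = v₀ + at = 0 + (14)(3.5) = 49.0 m/s
Δx = v₀t + ½at² = 0·3.5 + 0.5·14·3.5² = 85.8 m

Phase 2 (coasting upward): v₀ = 49.0 m/s, a = -9.81 m/s².
v = v₀ + at → t = (0 − 49.0) / -9.81 = 4.99 s
v² = v₀² + 2aΔx → Δx = (0² − 49.0²)/(2·-9.81) = 122 m
Maximum height = 85.8 + 122 = 208 m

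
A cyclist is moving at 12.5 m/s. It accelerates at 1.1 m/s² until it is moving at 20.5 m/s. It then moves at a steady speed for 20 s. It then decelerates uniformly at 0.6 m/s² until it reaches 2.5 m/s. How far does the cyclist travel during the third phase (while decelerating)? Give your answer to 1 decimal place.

345.0 m

Phase 1 (accelerating): v₀ = 12.5 m/s, a = 1.1 m/s².
v = v₀ + at → t = (20.5 − 12.5) / 1.1 = 7.27 s
v² = v₀² + 2aΔx → Δx = (20.5² − 12.5²)/(2·1.1) = 120 m

Phase 2 (constant speed): v₀ = 20.5 m/s, a = 0 m/s².
v = v₀ + at = 20.5 + (0)(20) = 20.5 m/s
Δx = v₀t + ½at² = 20.5·20 + 0.5·0·20² = 410 m

Phase 3 (decelerating): v₀ = 20.5 m/s, a = -0.6 m/s².
v = v₀ + at → t = (2.5 − 20.5) / -0.6 = 30.0 s
v² = v₀² + 2aΔx → Δx = (2.5² − 20.5²)/(2·-0.6) = 345 m
Distance in phase 3 = 345 m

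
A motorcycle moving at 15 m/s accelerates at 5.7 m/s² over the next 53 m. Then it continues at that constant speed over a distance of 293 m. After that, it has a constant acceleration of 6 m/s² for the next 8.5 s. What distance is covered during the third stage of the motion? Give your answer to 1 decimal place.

Phase 1 (accelerating): v₀ = 15.0 m/s, a = 5.7 m/s².
v² = v₀² + 2aΔx = 15.0² + 2·5.7·53 = 829 → v = 28.8 m/s
t = (v − v₀)/a = (28.8 − 15.0)/5.7 = 2.42 s

Phase 2 (constant speed): v₀ = 28.8 m/s, a = 0 m/s².
Constant speed: t = d/v = 293/28.8 = 10.2 s

Phase 3 (accelerating): v₀ = 28.8 m/s, a = 6 m/s².
v = v₀ + at = 28.8 + (6)(8.5) = 79.8 m/s
Δx = v₀t + ½at² = 28.8·8.5 + 0.5·6·8.5² = 462 m
Distance in phase 3 = 462 m

461.5 m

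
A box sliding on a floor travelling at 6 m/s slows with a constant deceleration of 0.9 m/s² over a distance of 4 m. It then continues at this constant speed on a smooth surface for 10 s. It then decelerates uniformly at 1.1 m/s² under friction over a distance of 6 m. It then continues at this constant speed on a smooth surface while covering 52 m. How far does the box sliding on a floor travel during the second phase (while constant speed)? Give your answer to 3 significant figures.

Phase 1 (decelerating): v₀ = 6.00 m/s, a = -0.9 m/s².
v² = v₀² + 2aΔx = 6.00² + 2·-0.9·4 = 28.8 → v = 5.37 m/s
t = (v − v₀)/a = (5.37 − 6.00)/-0.9 = 0.704 s

Phase 2 (constant speed): v₀ = 5.37 m/s, a = 0 m/s².
v = v₀ + at = 5.37 + (0)(10) = 5.37 m/s
Δx = v₀t + ½at² = 5.37·10 + 0.5·0·10² = 53.7 m
Distance in phase 2 = 53.7 m

53.7 m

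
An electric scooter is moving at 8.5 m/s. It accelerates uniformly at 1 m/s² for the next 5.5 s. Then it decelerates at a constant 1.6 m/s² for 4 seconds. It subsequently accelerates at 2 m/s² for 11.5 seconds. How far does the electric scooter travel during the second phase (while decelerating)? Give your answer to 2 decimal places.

Phase 1 (accelerating): v₀ = 8.50 m/s, a = 1 m/s².
v = v₀ + at = 8.50 + (1)(5.5) = 14.0 m/s
Δx = v₀t + ½at² = 8.50·5.5 + 0.5·1·5.5² = 61.9 m

Phase 2 (decelerating): v₀ = 14.0 m/s, a = -1.6 m/s².
v = v₀ + at = 14.0 + (-1.6)(4) = 7.60 m/s
Δx = v₀t + ½at² = 14.0·4 + 0.5·-1.6·4² = 43.2 m
Distance in phase 2 = 43.2 m

43.20 m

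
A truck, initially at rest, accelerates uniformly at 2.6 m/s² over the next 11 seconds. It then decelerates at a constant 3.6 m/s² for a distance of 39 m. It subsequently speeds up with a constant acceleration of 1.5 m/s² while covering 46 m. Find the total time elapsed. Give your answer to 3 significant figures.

14.4 s

Phase 1 (accelerating): v₀ = 0 m/s, a = 2.6 m/s².
v = v₀ + at = 0 + (2.6)(11) = 28.6 m/s
Δx = v₀t + ½at² = 0·11 + 0.5·2.6·11² = 157 m

Phase 2 (decelerating): v₀ = 28.6 m/s, a = -3.6 m/s².
v² = v₀² + 2aΔx = 28.6² + 2·-3.6·39 = 537 → v = 23.2 m/s
t = (v − v₀)/a = (23.2 − 28.6)/-3.6 = 1.51 s

Phase 3 (accelerating): v₀ = 23.2 m/s, a = 1.5 m/s².
v² = v₀² + 2aΔx = 23.2² + 2·1.5·46 = 675 → v = 26.0 m/s
t = (v − v₀)/a = (26.0 − 23.2)/1.5 = 1.87 s
Total time = 11.0 + 1.51 + 1.87 = 14.4 s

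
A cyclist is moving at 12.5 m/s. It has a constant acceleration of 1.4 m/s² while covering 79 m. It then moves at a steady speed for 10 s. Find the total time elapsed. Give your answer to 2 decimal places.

14.95 s

Phase 1 (accelerating): v₀ = 12.5 m/s, a = 1.4 m/s².
v² = v₀² + 2aΔx = 12.5² + 2·1.4·79 = 377 → v = 19.4 m/s
t = (v − v₀)/a = (19.4 − 12.5)/1.4 = 4.95 s

Phase 2 (constant speed): v₀ = 19.4 m/s, a = 0 m/s².
v = v₀ + at = 19.4 + (0)(10) = 19.4 m/s
Δx = v₀t + ½at² = 19.4·10 + 0.5·0·10² = 194 m
Total time = 4.95 + 10.0 = 14.9 s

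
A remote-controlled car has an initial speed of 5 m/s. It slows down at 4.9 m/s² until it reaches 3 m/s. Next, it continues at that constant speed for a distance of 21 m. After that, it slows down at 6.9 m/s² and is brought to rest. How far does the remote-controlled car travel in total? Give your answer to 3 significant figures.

23.3 m

Phase 1 (decelerating): v₀ = 5.00 m/s, a = -4.9 m/s².
v = v₀ + at → t = (3 − 5.00) / -4.9 = 0.408 s
v² = v₀² + 2aΔx → Δx = (3² − 5.00²)/(2·-4.9) = 1.63 m

Phase 2 (constant speed): v₀ = 3.00 m/s, a = 0 m/s².
Constant speed: t = d/v = 21/3.00 = 7.00 s

Phase 3 (decelerating): v₀ = 3.00 m/s, a = -6.9 m/s².
v = v₀ + at → t = (0 − 3.00) / -6.9 = 0.435 s
v² = v₀² + 2aΔx → Δx = (0² − 3.00²)/(2·-6.9) = 0.652 m
Total distance = 1.63 + 21.0 + 0.652 = 23.3 m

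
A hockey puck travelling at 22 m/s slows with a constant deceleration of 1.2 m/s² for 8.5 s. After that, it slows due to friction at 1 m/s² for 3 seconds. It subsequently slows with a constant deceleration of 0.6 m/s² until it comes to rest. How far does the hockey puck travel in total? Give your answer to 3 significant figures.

Phase 1 (decelerating): v₀ = 22.0 m/s, a = -1.2 m/s².
v = v₀ + at = 22.0 + (-1.2)(8.5) = 11.8 m/s
Δx = v₀t + ½at² = 22.0·8.5 + 0.5·-1.2·8.5² = 144 m

Phase 2 (decelerating): v₀ = 11.8 m/s, a = -1 m/s².
v = v₀ + at = 11.8 + (-1)(3) = 8.80 m/s
Δx = v₀t + ½at² = 11.8·3 + 0.5·-1·3² = 30.9 m

Phase 3 (decelerating): v₀ = 8.80 m/s, a = -0.6 m/s².
v = v₀ + at → t = (0 − 8.80) / -0.6 = 14.7 s
v² = v₀² + 2aΔx → Δx = (0² − 8.80²)/(2·-0.6) = 64.5 m
Total distance = 144 + 30.9 + 64.5 = 239 m

239 m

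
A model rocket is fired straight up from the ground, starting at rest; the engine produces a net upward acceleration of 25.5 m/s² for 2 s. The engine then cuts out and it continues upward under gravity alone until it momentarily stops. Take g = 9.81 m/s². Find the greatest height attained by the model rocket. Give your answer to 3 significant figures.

184 m

Phase 1 (powered ascent): v₀ = 0 m/s, a = 25.5 m/s².
v = v₀ + at = 0 + (25.5)(2) = 51.0 m/s
Δx = v₀t + ½at² = 0·2 + 0.5·25.5·2² = 51.0 m

Phase 2 (coasting upward): v₀ = 51.0 m/s, a = -9.81 m/s².
v = v₀ + at → t = (0 − 51.0) / -9.81 = 5.20 s
v² = v₀² + 2aΔx → Δx = (0² − 51.0²)/(2·-9.81) = 133 m
Maximum height = 51.0 + 133 = 184 m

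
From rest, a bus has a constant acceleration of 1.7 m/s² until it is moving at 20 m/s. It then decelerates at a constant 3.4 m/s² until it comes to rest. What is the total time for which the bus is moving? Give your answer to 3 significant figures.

Phase 1 (accelerating): v₀ = 0 m/s, a = 1.7 m/s².
v = v₀ + at → t = (20 − 0) / 1.7 = 11.8 s
v² = v₀² + 2aΔx → Δx = (20² − 0²)/(2·1.7) = 118 m

Phase 2 (decelerating): v₀ = 20.0 m/s, a = -3.4 m/s².
v = v₀ + at → t = (0 − 20.0) / -3.4 = 5.88 s
v² = v₀² + 2aΔx → Δx = (0² − 20.0²)/(2·-3.4) = 58.8 m
Total time = 11.8 + 5.88 = 17.6 s

17.6 s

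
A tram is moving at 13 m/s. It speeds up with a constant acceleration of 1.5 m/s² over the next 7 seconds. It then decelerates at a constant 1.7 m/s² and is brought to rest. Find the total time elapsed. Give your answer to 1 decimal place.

20.8 s

Phase 1 (accelerating): v₀ = 13.0 m/s, a = 1.5 m/s².
v = v₀ + at = 13.0 + (1.5)(7) = 23.5 m/s
Δx = v₀t + ½at² = 13.0·7 + 0.5·1.5·7² = 128 m

Phase 2 (decelerating): v₀ = 23.5 m/s, a = -1.7 m/s².
v = v₀ + at → t = (0 − 23.5) / -1.7 = 13.8 s
v² = v₀² + 2aΔx → Δx = (0² − 23.5²)/(2·-1.7) = 162 m
Total time = 7.00 + 13.8 = 20.8 s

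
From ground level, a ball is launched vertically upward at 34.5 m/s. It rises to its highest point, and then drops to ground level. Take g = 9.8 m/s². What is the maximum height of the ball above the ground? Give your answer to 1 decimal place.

60.7 m

Phase 1 (rising): v₀ = 34.5 m/s, a = -9.8 m/s².
v = v₀ + at → t = (0 − 34.5) / -9.8 = 3.52 s
v² = v₀² + 2aΔx → Δx = (0² − 34.5²)/(2·-9.8) = 60.7 m
Maximum height = 60.7 m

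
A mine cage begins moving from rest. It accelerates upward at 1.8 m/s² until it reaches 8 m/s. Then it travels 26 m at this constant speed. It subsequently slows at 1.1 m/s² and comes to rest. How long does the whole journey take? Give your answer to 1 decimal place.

Phase 1 (accelerating): v₀ = 0 m/s, a = 1.8 m/s².
v = v₀ + at → t = (8 − 0) / 1.8 = 4.44 s
v² = v₀² + 2aΔx → Δx = (8² − 0²)/(2·1.8) = 17.8 m

Phase 2 (constant speed): v₀ = 8.00 m/s, a = 0 m/s².
Constant speed: t = d/v = 26/8.00 = 3.25 s

Phase 3 (decelerating): v₀ = 8.00 m/s, a = -1.1 m/s².
v = v₀ + at → t = (0 − 8.00) / -1.1 = 7.27 s
v² = v₀² + 2aΔx → Δx = (0² − 8.00²)/(2·-1.1) = 29.1 m
Total time = 4.44 + 3.25 + 7.27 = 15.0 s

15.0 s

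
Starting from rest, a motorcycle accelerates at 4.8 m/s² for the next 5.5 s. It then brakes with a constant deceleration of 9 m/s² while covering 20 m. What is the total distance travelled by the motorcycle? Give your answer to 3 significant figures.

Phase 1 (accelerating): v₀ = 0 m/s, a = 4.8 m/s².
v = v₀ + at = 0 + (4.8)(5.5) = 26.4 m/s
Δx = v₀t + ½at² = 0·5.5 + 0.5·4.8·5.5² = 72.6 m

Phase 2 (decelerating): v₀ = 26.4 m/s, a = -9 m/s².
v² = v₀² + 2aΔx = 26.4² + 2·-9·20 = 337 → v = 18.4 m/s
t = (v − v₀)/a = (18.4 − 26.4)/-9 = 0.894 s
Total distance = 72.6 + 20.0 = 92.6 m

92.6 m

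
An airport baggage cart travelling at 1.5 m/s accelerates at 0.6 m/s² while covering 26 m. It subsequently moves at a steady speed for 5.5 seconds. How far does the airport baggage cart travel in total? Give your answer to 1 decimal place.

Phase 1 (accelerating): v₀ = 1.50 m/s, a = 0.6 m/s².
v² = v₀² + 2aΔx = 1.50² + 2·0.6·26 = 33.5 → v = 5.78 m/s
t = (v − v₀)/a = (5.78 − 1.50)/0.6 = 7.14 s

Phase 2 (constant speed): v₀ = 5.78 m/s, a = 0 m/s².
v = v₀ + at = 5.78 + (0)(5.5) = 5.78 m/s
Δx = v₀t + ½at² = 5.78·5.5 + 0.5·0·5.5² = 31.8 m
Total distance = 26.0 + 31.8 = 57.8 m

57.8 m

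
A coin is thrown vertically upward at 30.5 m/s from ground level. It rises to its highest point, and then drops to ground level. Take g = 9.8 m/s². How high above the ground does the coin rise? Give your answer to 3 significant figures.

Phase 1 (rising): v₀ = 30.5 m/s, a = -9.8 m/s².
v = v₀ + at → t = (0 − 30.5) / -9.8 = 3.11 s
v² = v₀² + 2aΔx → Δx = (0² − 30.5²)/(2·-9.8) = 47.5 m
Maximum height = 47.5 m

47.5 m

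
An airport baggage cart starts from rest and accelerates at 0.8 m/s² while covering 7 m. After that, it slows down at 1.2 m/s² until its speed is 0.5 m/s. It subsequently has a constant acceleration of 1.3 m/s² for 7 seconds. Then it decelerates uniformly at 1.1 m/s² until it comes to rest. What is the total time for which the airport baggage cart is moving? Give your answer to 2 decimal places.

Phase 1 (accelerating): v₀ = 0 m/s, a = 0.8 m/s².
v² = v₀² + 2aΔx = 0² + 2·0.8·7 = 11.2 → v = 3.35 m/s
t = (v − v₀)/a = (3.35 − 0)/0.8 = 4.18 s

Phase 2 (decelerating): v₀ = 3.35 m/s, a = -1.2 m/s².
v = v₀ + at → t = (0.5 − 3.35) / -1.2 = 2.37 s
v² = v₀² + 2aΔx → Δx = (0.5² − 3.35²)/(2·-1.2) = 4.56 m

Phase 3 (accelerating): v₀ = 0.500 m/s, a = 1.3 m/s².
v = v₀ + at = 0.500 + (1.3)(7) = 9.60 m/s
Δx = v₀t + ½at² = 0.500·7 + 0.5·1.3·7² = 35.3 m

Phase 4 (decelerating): v₀ = 9.60 m/s, a = -1.1 m/s².
v = v₀ + at → t = (0 − 9.60) / -1.1 = 8.73 s
v² = v₀² + 2aΔx → Δx = (0² − 9.60²)/(2·-1.1) = 41.9 m
Total time = 4.18 + 2.37 + 7.00 + 8.73 = 22.3 s

22.28 s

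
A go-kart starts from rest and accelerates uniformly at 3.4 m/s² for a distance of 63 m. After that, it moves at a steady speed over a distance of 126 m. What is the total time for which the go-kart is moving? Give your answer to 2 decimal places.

12.18 s

Phase 1 (accelerating): v₀ = 0 m/s, a = 3.4 m/s².
v² = v₀² + 2aΔx = 0² + 2·3.4·63 = 428 → v = 20.7 m/s
t = (v − v₀)/a = (20.7 − 0)/3.4 = 6.09 s

Phase 2 (constant speed): v₀ = 20.7 m/s, a = 0 m/s².
Constant speed: t = d/v = 126/20.7 = 6.09 s
Total time = 6.09 + 6.09 = 12.2 s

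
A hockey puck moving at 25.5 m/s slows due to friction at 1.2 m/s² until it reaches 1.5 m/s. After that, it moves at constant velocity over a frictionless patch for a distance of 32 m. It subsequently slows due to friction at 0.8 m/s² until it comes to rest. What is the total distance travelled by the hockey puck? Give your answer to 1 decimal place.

303.4 m

Phase 1 (decelerating): v₀ = 25.5 m/s, a = -1.2 m/s².
v = v₀ + at → t = (1.5 − 25.5) / -1.2 = 20.0 s
v² = v₀² + 2aΔx → Δx = (1.5² − 25.5²)/(2·-1.2) = 270 m

Phase 2 (constant speed): v₀ = 1.50 m/s, a = 0 m/s².
Constant speed: t = d/v = 32/1.50 = 21.3 s

Phase 3 (decelerating): v₀ = 1.50 m/s, a = -0.8 m/s².
v = v₀ + at → t = (0 − 1.50) / -0.8 = 1.88 s
v² = v₀² + 2aΔx → Δx = (0² − 1.50²)/(2·-0.8) = 1.41 m
Total distance = 270 + 32.0 + 1.41 = 303 m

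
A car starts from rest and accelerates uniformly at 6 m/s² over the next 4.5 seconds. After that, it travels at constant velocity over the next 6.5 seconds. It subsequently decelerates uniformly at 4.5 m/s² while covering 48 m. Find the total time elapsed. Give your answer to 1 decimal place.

Phase 1 (accelerating): v₀ = 0 m/s, a = 6 m/s².
v = v₀ + at = 0 + (6)(4.5) = 27.0 m/s
Δx = v₀t + ½at² = 0·4.5 + 0.5·6·4.5² = 60.8 m

Phase 2 (constant speed): v₀ = 27.0 m/s, a = 0 m/s².
v = v₀ + at = 27.0 + (0)(6.5) = 27.0 m/s
Δx = v₀t + ½at² = 27.0·6.5 + 0.5·0·6.5² = 176 m

Phase 3 (decelerating): v₀ = 27.0 m/s, a = -4.5 m/s².
v² = v₀² + 2aΔx = 27.0² + 2·-4.5·48 = 297 → v = 17.2 m/s
t = (v − v₀)/a = (17.2 − 27.0)/-4.5 = 2.17 s
Total time = 4.50 + 6.50 + 2.17 = 13.2 s

13.2 s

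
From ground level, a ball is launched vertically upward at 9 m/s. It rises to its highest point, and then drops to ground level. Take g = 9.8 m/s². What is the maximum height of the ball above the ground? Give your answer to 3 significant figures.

4.13 m

Phase 1 (rising): v₀ = 9.00 m/s, a = -9.8 m/s².
v = v₀ + at → t = (0 − 9.00) / -9.8 = 0.918 s
v² = v₀² + 2aΔx → Δx = (0² − 9.00²)/(2·-9.8) = 4.13 m
Maximum height = 4.13 m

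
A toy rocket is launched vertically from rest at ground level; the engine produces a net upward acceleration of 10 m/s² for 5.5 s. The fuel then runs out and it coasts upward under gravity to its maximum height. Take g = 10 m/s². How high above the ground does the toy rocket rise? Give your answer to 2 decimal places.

Phase 1 (powered ascent): v₀ = 0 m/s, a = 10 m/s².
v = v₀ + at = 0 + (10)(5.5) = 55.0 m/s
Δx = v₀t + ½at² = 0·5.5 + 0.5·10·5.5² = 151 m

Phase 2 (coasting upward): v₀ = 55.0 m/s, a = -10 m/s².
v = v₀ + at → t = (0 − 55.0) / -10 = 5.50 s
v² = v₀² + 2aΔx → Δx = (0² − 55.0²)/(2·-10) = 151 m
Maximum height = 151 + 151 = 302 m

302.50 m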